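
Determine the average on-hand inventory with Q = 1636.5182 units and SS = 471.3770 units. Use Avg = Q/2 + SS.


Q/2 = 818.2591
Avg = 818.2591 + 471.3770 = 1289.6361

1289.6361 units


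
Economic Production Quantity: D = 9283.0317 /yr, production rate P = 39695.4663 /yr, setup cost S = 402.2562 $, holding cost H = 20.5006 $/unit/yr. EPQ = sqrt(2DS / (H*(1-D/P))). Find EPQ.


1 - D/P = 1 - 0.2339 = 0.7661
H*(1-D/P) = 15.7064
2DS = 7468314.1122
EPQ = sqrt(475494.7474) = 689.5613

689.5613 units


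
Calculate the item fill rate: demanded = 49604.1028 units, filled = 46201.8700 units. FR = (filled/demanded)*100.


FR = 46201.8700 / 49604.1028 * 100 = 93.1412

93.1412%


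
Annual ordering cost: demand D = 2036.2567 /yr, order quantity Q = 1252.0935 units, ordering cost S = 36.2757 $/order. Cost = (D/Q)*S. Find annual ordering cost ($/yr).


Number of orders = D/Q = 1.6263
Cost = 1.6263 * 36.2757 = 58.9945

58.9945 $/yr


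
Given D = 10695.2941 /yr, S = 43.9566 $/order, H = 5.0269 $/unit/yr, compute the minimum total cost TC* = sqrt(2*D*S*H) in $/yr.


2*D*S*H = 4726580.5739
TC* = sqrt(4726580.5739) = 2174.0700

2174.0700 $/yr


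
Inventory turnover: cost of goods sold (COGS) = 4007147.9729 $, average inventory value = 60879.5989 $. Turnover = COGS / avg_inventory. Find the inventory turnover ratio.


Turnover = 4007147.9729 / 60879.5989 = 65.8209

65.8209


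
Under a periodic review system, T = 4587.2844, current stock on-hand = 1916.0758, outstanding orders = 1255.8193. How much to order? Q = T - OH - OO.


Inventory position = OH + OO = 1916.0758 + 1255.8193 = 3171.8951
Q = 4587.2844 - 3171.8951 = 1415.3893

1415.3893 units


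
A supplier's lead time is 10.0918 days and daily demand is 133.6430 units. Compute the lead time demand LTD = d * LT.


LTD = 133.6430 * 10.0918 = 1348.6984

1348.6984 units


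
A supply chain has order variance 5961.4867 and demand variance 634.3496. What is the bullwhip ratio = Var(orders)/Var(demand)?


BW = 5961.4867 / 634.3496 = 9.3978

9.3978


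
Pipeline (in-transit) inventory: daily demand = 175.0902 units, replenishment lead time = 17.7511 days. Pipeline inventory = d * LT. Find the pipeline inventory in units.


Pipeline = 175.0902 * 17.7511 = 3108.0436

3108.0436 units


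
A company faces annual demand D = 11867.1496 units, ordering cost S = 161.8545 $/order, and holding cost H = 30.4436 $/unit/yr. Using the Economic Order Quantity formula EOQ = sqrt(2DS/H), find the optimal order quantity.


2*D*S = 2 * 11867.1496 * 161.8545 = 3841503.1299
2*D*S/H = 126184.2597
EOQ = sqrt(126184.2597) = 355.2242

355.2242 units


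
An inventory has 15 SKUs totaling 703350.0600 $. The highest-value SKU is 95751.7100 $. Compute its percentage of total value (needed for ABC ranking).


Top item = 95751.7100
Total = 703350.0600
Percentage = 95751.7100 / 703350.0600 * 100 = 13.6137

13.6137%


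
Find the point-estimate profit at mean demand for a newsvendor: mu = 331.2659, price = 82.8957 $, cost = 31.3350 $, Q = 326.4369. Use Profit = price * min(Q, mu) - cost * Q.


Sales at mu = min(326.4369, 331.2659) = 326.4369
Revenue = 82.8957 * 326.4369 = 27060.2153
Total cost = 31.3350 * 326.4369 = 10228.9003
Profit = 27060.2153 - 10228.9003 = 16831.3151

16831.3151 $


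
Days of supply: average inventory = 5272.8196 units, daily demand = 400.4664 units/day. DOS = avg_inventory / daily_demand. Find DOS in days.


DOS = 5272.8196 / 400.4664 = 13.1667

13.1667 days


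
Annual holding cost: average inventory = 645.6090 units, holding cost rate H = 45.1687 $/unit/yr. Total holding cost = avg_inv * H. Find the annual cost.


Cost = 645.6090 * 45.1687 = 29161.3192

29161.3192 $/yr


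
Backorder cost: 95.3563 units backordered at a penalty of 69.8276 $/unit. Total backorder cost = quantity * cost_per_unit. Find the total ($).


Total = 95.3563 * 69.8276 = 6658.5016

6658.5016 $


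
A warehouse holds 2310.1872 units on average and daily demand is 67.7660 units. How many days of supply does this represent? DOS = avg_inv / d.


DOS = 2310.1872 / 67.7660 = 34.0907

34.0907 days


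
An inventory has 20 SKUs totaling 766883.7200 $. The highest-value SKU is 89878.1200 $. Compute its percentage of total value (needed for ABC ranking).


Top item = 89878.1200
Total = 766883.7200
Percentage = 89878.1200 / 766883.7200 * 100 = 11.7199

11.7199%


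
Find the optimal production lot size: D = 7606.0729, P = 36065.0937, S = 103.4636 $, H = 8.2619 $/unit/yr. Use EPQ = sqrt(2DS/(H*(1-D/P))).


1 - D/P = 1 - 0.2109 = 0.7891
H*(1-D/P) = 6.5195
2DS = 1573903.3682
EPQ = sqrt(241415.5512) = 491.3406

491.3406 units


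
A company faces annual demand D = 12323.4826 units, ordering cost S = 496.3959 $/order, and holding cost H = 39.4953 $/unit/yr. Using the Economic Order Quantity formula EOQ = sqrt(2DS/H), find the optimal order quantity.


2*D*S = 2 * 12323.4826 * 496.3959 = 12234652.4727
2*D*S/H = 309774.8966
EOQ = sqrt(309774.8966) = 556.5743

556.5743 units


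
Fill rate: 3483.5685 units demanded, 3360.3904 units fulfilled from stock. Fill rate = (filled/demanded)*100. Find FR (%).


FR = 3360.3904 / 3483.5685 * 100 = 96.4640

96.4640%


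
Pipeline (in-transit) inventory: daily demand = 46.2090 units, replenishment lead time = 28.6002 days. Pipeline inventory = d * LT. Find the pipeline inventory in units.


Pipeline = 46.2090 * 28.6002 = 1321.5866

1321.5866 units


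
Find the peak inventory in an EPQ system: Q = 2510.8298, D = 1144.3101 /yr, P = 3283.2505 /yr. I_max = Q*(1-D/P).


D/P = 0.3485
1 - D/P = 0.6515
I_max = 2510.8298 * 0.6515 = 1635.7312

1635.7312 units


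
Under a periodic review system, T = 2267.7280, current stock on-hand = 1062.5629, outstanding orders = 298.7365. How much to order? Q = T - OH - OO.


Inventory position = OH + OO = 1062.5629 + 298.7365 = 1361.2994
Q = 2267.7280 - 1361.2994 = 906.4286

906.4286 units


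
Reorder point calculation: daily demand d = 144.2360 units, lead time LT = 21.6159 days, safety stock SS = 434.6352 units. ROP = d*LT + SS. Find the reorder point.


d*LT = 144.2360 * 21.6159 = 3117.7910
ROP = 3117.7910 + 434.6352 = 3552.4262

3552.4262 units


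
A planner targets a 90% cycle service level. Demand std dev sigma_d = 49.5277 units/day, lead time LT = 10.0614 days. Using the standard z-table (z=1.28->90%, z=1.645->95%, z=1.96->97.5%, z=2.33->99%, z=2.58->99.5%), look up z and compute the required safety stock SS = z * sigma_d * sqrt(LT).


From the table, SL = 90% corresponds to z = 1.28
sqrt(LT) = sqrt(10.0614) = 3.1720
SS = 1.28 * 49.5277 * 3.1720 = 201.0885

201.0885 units


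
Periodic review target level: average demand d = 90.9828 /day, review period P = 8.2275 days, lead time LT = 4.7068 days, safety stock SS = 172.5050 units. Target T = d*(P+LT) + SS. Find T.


P + LT = 12.9343
d*(P+LT) = 90.9828 * 12.9343 = 1176.7988
T = 1176.7988 + 172.5050 = 1349.3038

1349.3038 units


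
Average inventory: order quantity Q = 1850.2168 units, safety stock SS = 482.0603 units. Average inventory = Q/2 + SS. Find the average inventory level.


Q/2 = 925.1084
Avg = 925.1084 + 482.0603 = 1407.1687

1407.1687 units


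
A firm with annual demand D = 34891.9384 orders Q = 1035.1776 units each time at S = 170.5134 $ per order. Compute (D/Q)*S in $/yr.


Number of orders = D/Q = 33.7062
Cost = 33.7062 * 170.5134 = 5747.3646

5747.3646 $/yr


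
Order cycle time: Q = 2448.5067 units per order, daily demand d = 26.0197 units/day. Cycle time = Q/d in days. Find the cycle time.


Cycle = 2448.5067 / 26.0197 = 94.1020

94.1020 days


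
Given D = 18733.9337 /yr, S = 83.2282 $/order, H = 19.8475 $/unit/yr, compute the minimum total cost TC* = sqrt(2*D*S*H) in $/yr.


2*D*S*H = 61892109.7987
TC* = sqrt(61892109.7987) = 7867.1539

7867.1539 $/yr


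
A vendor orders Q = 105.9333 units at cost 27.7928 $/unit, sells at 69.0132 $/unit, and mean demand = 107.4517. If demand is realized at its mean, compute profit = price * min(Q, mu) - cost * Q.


Sales at mu = min(105.9333, 107.4517) = 105.9333
Revenue = 69.0132 * 105.9333 = 7310.7960
Total cost = 27.7928 * 105.9333 = 2944.1830
Profit = 7310.7960 - 2944.1830 = 4366.6130

4366.6130 $


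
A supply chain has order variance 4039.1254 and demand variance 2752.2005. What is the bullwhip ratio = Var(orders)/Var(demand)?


BW = 4039.1254 / 2752.2005 = 1.4676

1.4676


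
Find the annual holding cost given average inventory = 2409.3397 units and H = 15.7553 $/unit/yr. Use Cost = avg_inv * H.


Cost = 2409.3397 * 15.7553 = 37959.8698

37959.8698 $/yr


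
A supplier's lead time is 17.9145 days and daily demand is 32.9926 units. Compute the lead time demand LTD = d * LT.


LTD = 32.9926 * 17.9145 = 591.0459

591.0459 units


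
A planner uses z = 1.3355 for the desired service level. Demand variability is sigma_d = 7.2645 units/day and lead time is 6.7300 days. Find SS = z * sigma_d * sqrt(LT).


sqrt(LT) = sqrt(6.7300) = 2.5942
SS = 1.3355 * 7.2645 * 2.5942 = 25.1685

25.1685 units


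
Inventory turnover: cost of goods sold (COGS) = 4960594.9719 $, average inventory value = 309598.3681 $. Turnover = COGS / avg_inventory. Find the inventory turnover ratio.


Turnover = 4960594.9719 / 309598.3681 = 16.0227

16.0227


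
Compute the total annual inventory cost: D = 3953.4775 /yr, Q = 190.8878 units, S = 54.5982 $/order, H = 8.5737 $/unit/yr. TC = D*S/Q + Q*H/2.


Ordering cost = D*S/Q = 1130.7834
Holding cost = Q*H/2 = 818.3074
TC = 1130.7834 + 818.3074 = 1949.0908

1949.0908 $/yr


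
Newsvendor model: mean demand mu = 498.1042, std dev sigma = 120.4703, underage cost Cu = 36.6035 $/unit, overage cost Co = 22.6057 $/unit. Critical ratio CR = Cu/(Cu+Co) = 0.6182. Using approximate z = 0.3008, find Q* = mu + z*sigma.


CR = Cu/(Cu+Co) = 36.6035/(36.6035+22.6057) = 0.6182
z = 0.3008
Q* = 498.1042 + 0.3008 * 120.4703 = 534.3417

534.3417 units


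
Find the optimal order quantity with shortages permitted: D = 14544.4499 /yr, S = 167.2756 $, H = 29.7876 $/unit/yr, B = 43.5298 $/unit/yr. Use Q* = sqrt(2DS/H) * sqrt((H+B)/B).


sqrt(2DS/H) = 404.1682
sqrt((H+B)/B) = 1.2978
Q* = 404.1682 * 1.2978 = 524.5325

524.5325 units


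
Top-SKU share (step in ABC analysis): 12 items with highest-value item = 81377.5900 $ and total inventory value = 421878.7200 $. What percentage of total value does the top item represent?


Top item = 81377.5900
Total = 421878.7200
Percentage = 81377.5900 / 421878.7200 * 100 = 19.2893

19.2893%


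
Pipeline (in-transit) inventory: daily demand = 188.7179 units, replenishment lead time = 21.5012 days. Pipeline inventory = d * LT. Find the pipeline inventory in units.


Pipeline = 188.7179 * 21.5012 = 4057.6613

4057.6613 units


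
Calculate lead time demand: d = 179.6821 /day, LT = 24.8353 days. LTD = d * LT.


LTD = 179.6821 * 24.8353 = 4462.4589

4462.4589 units


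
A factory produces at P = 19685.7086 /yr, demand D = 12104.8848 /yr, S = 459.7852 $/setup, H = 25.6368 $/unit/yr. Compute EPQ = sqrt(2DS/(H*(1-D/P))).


1 - D/P = 1 - 0.6149 = 0.3851
H*(1-D/P) = 9.8725
2DS = 11131293.7575
EPQ = sqrt(1127499.8124) = 1061.8379

1061.8379 units


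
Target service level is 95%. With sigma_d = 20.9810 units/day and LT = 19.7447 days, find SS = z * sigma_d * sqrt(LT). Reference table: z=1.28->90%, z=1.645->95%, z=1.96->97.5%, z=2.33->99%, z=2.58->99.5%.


From the table, SL = 95% corresponds to z = 1.645
sqrt(LT) = sqrt(19.7447) = 4.4435
SS = 1.645 * 20.9810 * 4.4435 = 153.3619

153.3619 units


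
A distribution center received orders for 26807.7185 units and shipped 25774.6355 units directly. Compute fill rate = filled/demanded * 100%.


FR = 25774.6355 / 26807.7185 * 100 = 96.1463

96.1463%


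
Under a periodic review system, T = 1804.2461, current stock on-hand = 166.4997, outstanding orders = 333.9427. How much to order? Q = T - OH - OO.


Inventory position = OH + OO = 166.4997 + 333.9427 = 500.4424
Q = 1804.2461 - 500.4424 = 1303.8037

1303.8037 units


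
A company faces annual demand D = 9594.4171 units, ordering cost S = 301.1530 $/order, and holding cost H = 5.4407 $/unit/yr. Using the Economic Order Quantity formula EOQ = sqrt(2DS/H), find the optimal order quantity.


2*D*S = 2 * 9594.4171 * 301.1530 = 5778774.9858
2*D*S/H = 1062138.1414
EOQ = sqrt(1062138.1414) = 1030.6009

1030.6009 units


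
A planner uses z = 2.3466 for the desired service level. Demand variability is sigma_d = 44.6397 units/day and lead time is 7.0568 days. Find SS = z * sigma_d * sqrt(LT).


sqrt(LT) = sqrt(7.0568) = 2.6565
SS = 2.3466 * 44.6397 * 2.6565 = 278.2686

278.2686 units


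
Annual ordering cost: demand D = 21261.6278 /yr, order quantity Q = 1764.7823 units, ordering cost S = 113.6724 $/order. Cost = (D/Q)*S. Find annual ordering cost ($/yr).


Number of orders = D/Q = 12.0477
Cost = 12.0477 * 113.6724 = 1369.4948

1369.4948 $/yr


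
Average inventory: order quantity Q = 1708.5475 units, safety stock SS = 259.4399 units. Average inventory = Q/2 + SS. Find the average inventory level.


Q/2 = 854.2737
Avg = 854.2737 + 259.4399 = 1113.7136

1113.7136 units


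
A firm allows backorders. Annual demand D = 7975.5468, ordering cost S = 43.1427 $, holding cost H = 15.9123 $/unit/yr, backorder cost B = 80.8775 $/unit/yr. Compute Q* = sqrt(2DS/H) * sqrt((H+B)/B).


sqrt(2DS/H) = 207.9612
sqrt((H+B)/B) = 1.0940
Q* = 207.9612 * 1.0940 = 227.5010

227.5010 units


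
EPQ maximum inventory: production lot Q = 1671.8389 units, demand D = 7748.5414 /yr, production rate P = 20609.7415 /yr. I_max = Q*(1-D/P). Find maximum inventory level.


D/P = 0.3760
1 - D/P = 0.6240
I_max = 1671.8389 * 0.6240 = 1043.2860

1043.2860 units


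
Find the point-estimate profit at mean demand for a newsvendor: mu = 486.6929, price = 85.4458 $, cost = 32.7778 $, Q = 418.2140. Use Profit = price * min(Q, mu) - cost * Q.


Sales at mu = min(418.2140, 486.6929) = 418.2140
Revenue = 85.4458 * 418.2140 = 35734.6298
Total cost = 32.7778 * 418.2140 = 13708.1348
Profit = 35734.6298 - 13708.1348 = 22026.4950

22026.4950 $


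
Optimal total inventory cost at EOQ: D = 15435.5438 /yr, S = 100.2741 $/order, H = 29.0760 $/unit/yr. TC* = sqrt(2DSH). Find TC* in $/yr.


2*D*S*H = 90006808.5881
TC* = sqrt(90006808.5881) = 9487.1918

9487.1918 $/yr


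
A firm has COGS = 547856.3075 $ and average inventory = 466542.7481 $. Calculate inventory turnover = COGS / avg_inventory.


Turnover = 547856.3075 / 466542.7481 = 1.1743

1.1743


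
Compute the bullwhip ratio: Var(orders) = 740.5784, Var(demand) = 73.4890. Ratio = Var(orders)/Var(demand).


BW = 740.5784 / 73.4890 = 10.0774

10.0774


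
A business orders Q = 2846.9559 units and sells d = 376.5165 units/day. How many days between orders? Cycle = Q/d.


Cycle = 2846.9559 / 376.5165 = 7.5613

7.5613 days


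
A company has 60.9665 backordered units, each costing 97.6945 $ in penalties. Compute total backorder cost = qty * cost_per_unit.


Total = 60.9665 * 97.6945 = 5956.0917

5956.0917 $


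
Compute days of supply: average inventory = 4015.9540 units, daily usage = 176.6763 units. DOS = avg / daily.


DOS = 4015.9540 / 176.6763 = 22.7306

22.7306 days


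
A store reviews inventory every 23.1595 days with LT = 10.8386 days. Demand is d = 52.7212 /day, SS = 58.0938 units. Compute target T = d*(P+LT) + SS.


P + LT = 33.9981
d*(P+LT) = 52.7212 * 33.9981 = 1792.4206
T = 1792.4206 + 58.0938 = 1850.5144

1850.5144 units


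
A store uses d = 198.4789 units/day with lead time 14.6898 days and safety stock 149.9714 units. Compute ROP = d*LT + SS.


d*LT = 198.4789 * 14.6898 = 2915.6153
ROP = 2915.6153 + 149.9714 = 3065.5867

3065.5867 units


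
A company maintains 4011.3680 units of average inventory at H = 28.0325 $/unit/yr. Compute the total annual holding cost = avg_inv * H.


Cost = 4011.3680 * 28.0325 = 112448.6735

112448.6735 $/yr


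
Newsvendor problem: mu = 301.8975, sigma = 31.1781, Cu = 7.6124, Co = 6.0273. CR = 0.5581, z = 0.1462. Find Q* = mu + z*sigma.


CR = Cu/(Cu+Co) = 7.6124/(7.6124+6.0273) = 0.5581
z = 0.1462
Q* = 301.8975 + 0.1462 * 31.1781 = 306.4557

306.4557 units


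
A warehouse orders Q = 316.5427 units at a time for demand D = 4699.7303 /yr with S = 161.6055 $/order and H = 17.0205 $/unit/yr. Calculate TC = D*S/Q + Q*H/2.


Ordering cost = D*S/Q = 2399.3675
Holding cost = Q*H/2 = 2693.8575
TC = 2399.3675 + 2693.8575 = 5093.2250

5093.2250 $/yr


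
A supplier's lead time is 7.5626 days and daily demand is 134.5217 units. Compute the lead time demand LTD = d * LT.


LTD = 134.5217 * 7.5626 = 1017.3338

1017.3338 units


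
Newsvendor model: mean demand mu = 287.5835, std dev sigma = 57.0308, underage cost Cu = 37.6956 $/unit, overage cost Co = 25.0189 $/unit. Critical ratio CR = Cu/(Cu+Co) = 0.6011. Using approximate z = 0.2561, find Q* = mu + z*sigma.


CR = Cu/(Cu+Co) = 37.6956/(37.6956+25.0189) = 0.6011
z = 0.2561
Q* = 287.5835 + 0.2561 * 57.0308 = 302.1891

302.1891 units


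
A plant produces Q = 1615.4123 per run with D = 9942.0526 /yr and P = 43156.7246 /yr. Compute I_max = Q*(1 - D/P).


D/P = 0.2304
1 - D/P = 0.7696
I_max = 1615.4123 * 0.7696 = 1243.2683

1243.2683 units


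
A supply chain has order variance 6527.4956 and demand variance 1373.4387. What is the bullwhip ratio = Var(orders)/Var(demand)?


BW = 6527.4956 / 1373.4387 = 4.7527

4.7527


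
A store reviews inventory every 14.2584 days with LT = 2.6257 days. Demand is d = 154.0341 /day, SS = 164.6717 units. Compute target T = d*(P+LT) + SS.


P + LT = 16.8841
d*(P+LT) = 154.0341 * 16.8841 = 2600.7271
T = 2600.7271 + 164.6717 = 2765.3988

2765.3988 units


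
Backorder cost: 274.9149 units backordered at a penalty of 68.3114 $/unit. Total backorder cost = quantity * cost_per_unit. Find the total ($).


Total = 274.9149 * 68.3114 = 18779.8217

18779.8217 $


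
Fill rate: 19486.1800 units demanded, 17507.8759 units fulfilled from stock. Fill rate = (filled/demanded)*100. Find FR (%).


FR = 17507.8759 / 19486.1800 * 100 = 89.8477

89.8477%


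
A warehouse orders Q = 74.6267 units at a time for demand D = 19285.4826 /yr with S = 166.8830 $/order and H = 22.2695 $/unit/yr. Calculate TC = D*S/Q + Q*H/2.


Ordering cost = D*S/Q = 43126.9129
Holding cost = Q*H/2 = 830.9496
TC = 43126.9129 + 830.9496 = 43957.8626

43957.8626 $/yr


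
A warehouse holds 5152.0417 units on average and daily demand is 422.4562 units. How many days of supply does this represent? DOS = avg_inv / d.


DOS = 5152.0417 / 422.4562 = 12.1954

12.1954 days


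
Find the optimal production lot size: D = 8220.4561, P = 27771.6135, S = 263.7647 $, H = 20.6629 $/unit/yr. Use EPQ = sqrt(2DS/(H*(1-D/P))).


1 - D/P = 1 - 0.2960 = 0.7040
H*(1-D/P) = 14.5466
2DS = 4336532.2742
EPQ = sqrt(298112.3372) = 545.9966

545.9966 units


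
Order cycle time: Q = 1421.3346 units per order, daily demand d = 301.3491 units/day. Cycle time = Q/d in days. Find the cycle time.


Cycle = 1421.3346 / 301.3491 = 4.7166

4.7166 days


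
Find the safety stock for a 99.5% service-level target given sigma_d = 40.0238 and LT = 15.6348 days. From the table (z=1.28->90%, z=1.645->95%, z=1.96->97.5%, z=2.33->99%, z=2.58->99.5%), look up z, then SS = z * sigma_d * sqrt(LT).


From the table, SL = 99.5% corresponds to z = 2.58
sqrt(LT) = sqrt(15.6348) = 3.9541
SS = 2.58 * 40.0238 * 3.9541 = 408.3045

408.3045 units


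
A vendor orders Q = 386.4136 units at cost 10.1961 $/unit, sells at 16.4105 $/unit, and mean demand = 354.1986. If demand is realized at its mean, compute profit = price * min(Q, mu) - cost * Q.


Sales at mu = min(386.4136, 354.1986) = 354.1986
Revenue = 16.4105 * 354.1986 = 5812.5761
Total cost = 10.1961 * 386.4136 = 3939.9117
Profit = 5812.5761 - 3939.9117 = 1872.6644

1872.6644 $


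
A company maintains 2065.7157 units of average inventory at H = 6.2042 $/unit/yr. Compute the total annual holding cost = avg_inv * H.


Cost = 2065.7157 * 6.2042 = 12816.1133

12816.1133 $/yr


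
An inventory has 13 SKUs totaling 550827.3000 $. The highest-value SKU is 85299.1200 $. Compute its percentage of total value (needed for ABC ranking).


Top item = 85299.1200
Total = 550827.3000
Percentage = 85299.1200 / 550827.3000 * 100 = 15.4856

15.4856%


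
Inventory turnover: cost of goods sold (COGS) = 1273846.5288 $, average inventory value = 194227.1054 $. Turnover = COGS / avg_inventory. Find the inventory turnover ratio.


Turnover = 1273846.5288 / 194227.1054 = 6.5585

6.5585


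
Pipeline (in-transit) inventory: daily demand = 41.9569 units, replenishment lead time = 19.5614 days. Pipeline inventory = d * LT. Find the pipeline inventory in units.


Pipeline = 41.9569 * 19.5614 = 820.7357

820.7357 units


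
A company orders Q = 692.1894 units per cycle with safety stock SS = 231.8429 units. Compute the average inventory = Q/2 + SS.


Q/2 = 346.0947
Avg = 346.0947 + 231.8429 = 577.9376

577.9376 units


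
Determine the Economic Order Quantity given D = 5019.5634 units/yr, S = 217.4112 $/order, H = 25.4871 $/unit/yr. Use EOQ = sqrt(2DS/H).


2*D*S = 2 * 5019.5634 * 217.4112 = 2182618.6045
2*D*S/H = 85636.2083
EOQ = sqrt(85636.2083) = 292.6366

292.6366 units


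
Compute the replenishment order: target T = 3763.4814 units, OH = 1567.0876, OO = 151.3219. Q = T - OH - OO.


Inventory position = OH + OO = 1567.0876 + 151.3219 = 1718.4095
Q = 3763.4814 - 1718.4095 = 2045.0719

2045.0719 units


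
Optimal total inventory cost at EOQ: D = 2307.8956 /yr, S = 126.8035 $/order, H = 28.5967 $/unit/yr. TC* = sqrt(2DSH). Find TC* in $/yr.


2*D*S*H = 16737605.0267
TC* = sqrt(16737605.0267) = 4091.1618

4091.1618 $/yr


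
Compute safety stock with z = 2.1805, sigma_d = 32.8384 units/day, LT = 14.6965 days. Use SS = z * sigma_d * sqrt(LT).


sqrt(LT) = sqrt(14.6965) = 3.8336
SS = 2.1805 * 32.8384 * 3.8336 = 274.5017

274.5017 units


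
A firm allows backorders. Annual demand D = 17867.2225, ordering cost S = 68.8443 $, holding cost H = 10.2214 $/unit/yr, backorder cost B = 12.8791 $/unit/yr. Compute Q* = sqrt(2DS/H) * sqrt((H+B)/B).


sqrt(2DS/H) = 490.5941
sqrt((H+B)/B) = 1.3393
Q* = 490.5941 * 1.3393 = 657.0376

657.0376 units


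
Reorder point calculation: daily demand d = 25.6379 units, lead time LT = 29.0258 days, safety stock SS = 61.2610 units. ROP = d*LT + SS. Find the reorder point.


d*LT = 25.6379 * 29.0258 = 744.1606
ROP = 744.1606 + 61.2610 = 805.4216

805.4216 units


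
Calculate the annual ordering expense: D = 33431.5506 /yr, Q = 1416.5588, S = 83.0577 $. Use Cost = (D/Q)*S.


Number of orders = D/Q = 23.6005
Cost = 23.6005 * 83.0577 = 1960.2065

1960.2065 $/yr


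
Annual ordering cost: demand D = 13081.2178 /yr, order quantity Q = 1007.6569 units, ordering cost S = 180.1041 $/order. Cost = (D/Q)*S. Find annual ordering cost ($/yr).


Number of orders = D/Q = 12.9818
Cost = 12.9818 * 180.1041 = 2338.0785

2338.0785 $/yr


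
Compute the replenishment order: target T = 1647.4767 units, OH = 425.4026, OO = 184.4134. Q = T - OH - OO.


Inventory position = OH + OO = 425.4026 + 184.4134 = 609.8160
Q = 1647.4767 - 609.8160 = 1037.6607

1037.6607 units


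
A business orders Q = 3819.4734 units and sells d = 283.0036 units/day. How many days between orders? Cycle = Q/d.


Cycle = 3819.4734 / 283.0036 = 13.4962

13.4962 days


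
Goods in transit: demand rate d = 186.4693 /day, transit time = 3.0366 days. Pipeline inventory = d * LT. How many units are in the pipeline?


Pipeline = 186.4693 * 3.0366 = 566.2327

566.2327 units


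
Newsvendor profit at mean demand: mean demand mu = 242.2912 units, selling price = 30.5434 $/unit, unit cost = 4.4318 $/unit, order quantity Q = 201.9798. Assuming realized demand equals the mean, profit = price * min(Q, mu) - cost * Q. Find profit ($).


Sales at mu = min(201.9798, 242.2912) = 201.9798
Revenue = 30.5434 * 201.9798 = 6169.1498
Total cost = 4.4318 * 201.9798 = 895.1341
Profit = 6169.1498 - 895.1341 = 5274.0157

5274.0157 $


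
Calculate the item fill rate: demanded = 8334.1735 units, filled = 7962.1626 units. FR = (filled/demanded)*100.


FR = 7962.1626 / 8334.1735 * 100 = 95.5363

95.5363%


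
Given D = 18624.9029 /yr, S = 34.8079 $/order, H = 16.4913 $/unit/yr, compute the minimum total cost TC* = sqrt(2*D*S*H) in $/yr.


2*D*S*H = 21382413.6912
TC* = sqrt(21382413.6912) = 4624.1122

4624.1122 $/yr


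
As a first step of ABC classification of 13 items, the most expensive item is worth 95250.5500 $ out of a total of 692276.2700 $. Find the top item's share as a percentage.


Top item = 95250.5500
Total = 692276.2700
Percentage = 95250.5500 / 692276.2700 * 100 = 13.7590

13.7590%


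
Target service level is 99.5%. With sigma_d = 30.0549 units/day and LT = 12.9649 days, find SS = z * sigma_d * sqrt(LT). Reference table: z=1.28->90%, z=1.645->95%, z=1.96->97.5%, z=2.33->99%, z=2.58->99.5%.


From the table, SL = 99.5% corresponds to z = 2.58
sqrt(LT) = sqrt(12.9649) = 3.6007
SS = 2.58 * 30.0549 * 3.6007 = 279.2027

279.2027 units


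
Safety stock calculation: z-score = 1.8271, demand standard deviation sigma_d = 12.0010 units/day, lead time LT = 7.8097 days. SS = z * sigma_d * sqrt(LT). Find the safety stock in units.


sqrt(LT) = sqrt(7.8097) = 2.7946
SS = 1.8271 * 12.0010 * 2.7946 = 61.2769

61.2769 units


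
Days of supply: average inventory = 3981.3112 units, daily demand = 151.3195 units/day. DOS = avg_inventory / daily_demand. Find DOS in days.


DOS = 3981.3112 / 151.3195 = 26.3106

26.3106 days


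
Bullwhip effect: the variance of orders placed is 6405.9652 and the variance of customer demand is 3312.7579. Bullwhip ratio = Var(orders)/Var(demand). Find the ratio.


BW = 6405.9652 / 3312.7579 = 1.9337

1.9337


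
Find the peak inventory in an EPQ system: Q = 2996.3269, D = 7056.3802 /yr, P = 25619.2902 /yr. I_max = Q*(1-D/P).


D/P = 0.2754
1 - D/P = 0.7246
I_max = 2996.3269 * 0.7246 = 2171.0417

2171.0417 units


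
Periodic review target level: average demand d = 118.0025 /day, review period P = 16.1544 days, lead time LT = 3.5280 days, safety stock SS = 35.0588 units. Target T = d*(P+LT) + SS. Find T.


P + LT = 19.6824
d*(P+LT) = 118.0025 * 19.6824 = 2322.5724
T = 2322.5724 + 35.0588 = 2357.6312

2357.6312 units


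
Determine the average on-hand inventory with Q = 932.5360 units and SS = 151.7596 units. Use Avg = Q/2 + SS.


Q/2 = 466.2680
Avg = 466.2680 + 151.7596 = 618.0276

618.0276 units


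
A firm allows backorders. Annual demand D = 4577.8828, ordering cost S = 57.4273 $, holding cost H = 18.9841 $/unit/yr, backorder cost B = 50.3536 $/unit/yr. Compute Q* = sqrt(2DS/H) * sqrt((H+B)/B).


sqrt(2DS/H) = 166.4223
sqrt((H+B)/B) = 1.1735
Q* = 166.4223 * 1.1735 = 195.2904

195.2904 units


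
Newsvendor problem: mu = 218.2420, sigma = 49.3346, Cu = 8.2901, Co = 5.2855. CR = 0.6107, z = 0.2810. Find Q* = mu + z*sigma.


CR = Cu/(Cu+Co) = 8.2901/(8.2901+5.2855) = 0.6107
z = 0.2810
Q* = 218.2420 + 0.2810 * 49.3346 = 232.1050

232.1050 units


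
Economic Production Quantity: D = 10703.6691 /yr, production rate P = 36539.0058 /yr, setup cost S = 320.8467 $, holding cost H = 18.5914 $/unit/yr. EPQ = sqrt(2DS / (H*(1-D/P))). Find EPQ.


1 - D/P = 1 - 0.2929 = 0.7071
H*(1-D/P) = 13.1453
2DS = 6868473.8173
EPQ = sqrt(522505.3632) = 722.8453

722.8453 units


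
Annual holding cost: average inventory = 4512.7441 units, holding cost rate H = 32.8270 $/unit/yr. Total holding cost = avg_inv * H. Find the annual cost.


Cost = 4512.7441 * 32.8270 = 148139.8506

148139.8506 $/yr


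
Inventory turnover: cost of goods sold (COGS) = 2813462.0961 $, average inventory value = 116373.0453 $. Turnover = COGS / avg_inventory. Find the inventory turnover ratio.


Turnover = 2813462.0961 / 116373.0453 = 24.1762

24.1762


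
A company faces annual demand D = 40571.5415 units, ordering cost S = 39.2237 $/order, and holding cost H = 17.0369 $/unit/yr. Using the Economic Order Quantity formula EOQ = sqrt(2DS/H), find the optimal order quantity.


2*D*S = 2 * 40571.5415 * 39.2237 = 3182731.9447
2*D*S/H = 186814.0298
EOQ = sqrt(186814.0298) = 432.2199

432.2199 units


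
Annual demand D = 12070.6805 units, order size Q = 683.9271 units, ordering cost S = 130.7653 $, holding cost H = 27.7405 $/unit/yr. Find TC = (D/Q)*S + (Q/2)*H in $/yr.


Ordering cost = D*S/Q = 2307.8866
Holding cost = Q*H/2 = 9486.2399
TC = 2307.8866 + 9486.2399 = 11794.1264

11794.1264 $/yr


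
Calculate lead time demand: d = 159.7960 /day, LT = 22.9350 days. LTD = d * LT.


LTD = 159.7960 * 22.9350 = 3664.9213

3664.9213 units


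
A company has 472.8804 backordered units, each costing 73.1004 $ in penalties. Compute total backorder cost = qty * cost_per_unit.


Total = 472.8804 * 73.1004 = 34567.7464

34567.7464 $


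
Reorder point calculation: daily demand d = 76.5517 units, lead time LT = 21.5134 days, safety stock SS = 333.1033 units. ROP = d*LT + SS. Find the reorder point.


d*LT = 76.5517 * 21.5134 = 1646.8873
ROP = 1646.8873 + 333.1033 = 1979.9906

1979.9906 units


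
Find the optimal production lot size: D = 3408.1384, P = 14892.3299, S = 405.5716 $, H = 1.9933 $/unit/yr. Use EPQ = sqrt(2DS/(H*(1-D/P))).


1 - D/P = 1 - 0.2289 = 0.7711
H*(1-D/P) = 1.5371
2DS = 2764488.2878
EPQ = sqrt(1798474.6060) = 1341.0722

1341.0722 units


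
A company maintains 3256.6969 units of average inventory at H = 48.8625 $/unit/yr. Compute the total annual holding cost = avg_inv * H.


Cost = 3256.6969 * 48.8625 = 159130.3523

159130.3523 $/yr


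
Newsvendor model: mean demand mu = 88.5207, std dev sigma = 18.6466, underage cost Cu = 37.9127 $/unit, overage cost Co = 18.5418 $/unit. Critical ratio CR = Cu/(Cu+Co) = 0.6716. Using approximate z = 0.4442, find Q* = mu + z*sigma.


CR = Cu/(Cu+Co) = 37.9127/(37.9127+18.5418) = 0.6716
z = 0.4442
Q* = 88.5207 + 0.4442 * 18.6466 = 96.8035

96.8035 units


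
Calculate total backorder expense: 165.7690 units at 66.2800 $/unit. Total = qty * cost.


Total = 165.7690 * 66.2800 = 10987.1693

10987.1693 $


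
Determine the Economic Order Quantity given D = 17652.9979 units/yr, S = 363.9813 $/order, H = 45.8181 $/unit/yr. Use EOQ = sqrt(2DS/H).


2*D*S = 2 * 17652.9979 * 363.9813 = 12850722.2491
2*D*S/H = 280472.6134
EOQ = sqrt(280472.6134) = 529.5967

529.5967 units


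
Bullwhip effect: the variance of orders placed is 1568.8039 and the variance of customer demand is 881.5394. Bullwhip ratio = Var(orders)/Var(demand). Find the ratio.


BW = 1568.8039 / 881.5394 = 1.7796

1.7796


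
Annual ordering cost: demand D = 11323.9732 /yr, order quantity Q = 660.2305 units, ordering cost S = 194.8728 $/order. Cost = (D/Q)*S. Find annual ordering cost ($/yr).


Number of orders = D/Q = 17.1515
Cost = 17.1515 * 194.8728 = 3342.3696

3342.3696 $/yr


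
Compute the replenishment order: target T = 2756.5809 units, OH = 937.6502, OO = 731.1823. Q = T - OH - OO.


Inventory position = OH + OO = 937.6502 + 731.1823 = 1668.8325
Q = 2756.5809 - 1668.8325 = 1087.7484

1087.7484 units


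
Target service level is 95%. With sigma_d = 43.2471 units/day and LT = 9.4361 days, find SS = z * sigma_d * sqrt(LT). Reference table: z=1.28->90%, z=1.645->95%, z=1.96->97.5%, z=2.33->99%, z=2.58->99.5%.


From the table, SL = 95% corresponds to z = 1.645
sqrt(LT) = sqrt(9.4361) = 3.0718
SS = 1.645 * 43.2471 * 3.0718 = 218.5341

218.5341 units


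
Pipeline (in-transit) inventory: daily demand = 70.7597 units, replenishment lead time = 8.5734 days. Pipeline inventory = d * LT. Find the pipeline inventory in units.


Pipeline = 70.7597 * 8.5734 = 606.6512

606.6512 units


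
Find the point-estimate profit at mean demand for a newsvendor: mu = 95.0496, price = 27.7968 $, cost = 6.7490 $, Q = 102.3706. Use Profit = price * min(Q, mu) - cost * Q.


Sales at mu = min(102.3706, 95.0496) = 95.0496
Revenue = 27.7968 * 95.0496 = 2642.0747
Total cost = 6.7490 * 102.3706 = 690.8992
Profit = 2642.0747 - 690.8992 = 1951.1755

1951.1755 $


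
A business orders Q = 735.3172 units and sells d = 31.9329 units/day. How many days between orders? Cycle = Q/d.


Cycle = 735.3172 / 31.9329 = 23.0269

23.0269 days


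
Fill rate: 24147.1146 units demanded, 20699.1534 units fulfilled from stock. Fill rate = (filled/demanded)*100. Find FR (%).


FR = 20699.1534 / 24147.1146 * 100 = 85.7210

85.7210%


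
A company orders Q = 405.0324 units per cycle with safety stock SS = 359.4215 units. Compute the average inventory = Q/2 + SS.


Q/2 = 202.5162
Avg = 202.5162 + 359.4215 = 561.9377

561.9377 units


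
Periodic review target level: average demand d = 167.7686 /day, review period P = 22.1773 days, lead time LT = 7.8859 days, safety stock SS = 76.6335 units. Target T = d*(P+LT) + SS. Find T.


P + LT = 30.0632
d*(P+LT) = 167.7686 * 30.0632 = 5043.6610
T = 5043.6610 + 76.6335 = 5120.2945

5120.2945 units


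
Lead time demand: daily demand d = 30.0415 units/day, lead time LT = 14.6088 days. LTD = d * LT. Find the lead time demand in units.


LTD = 30.0415 * 14.6088 = 438.8703

438.8703 units


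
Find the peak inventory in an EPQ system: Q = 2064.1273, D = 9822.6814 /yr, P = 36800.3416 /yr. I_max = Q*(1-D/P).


D/P = 0.2669
1 - D/P = 0.7331
I_max = 2064.1273 * 0.7331 = 1513.1741

1513.1741 units


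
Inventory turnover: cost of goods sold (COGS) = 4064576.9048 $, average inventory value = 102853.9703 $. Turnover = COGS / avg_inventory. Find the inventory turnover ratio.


Turnover = 4064576.9048 / 102853.9703 = 39.5179

39.5179


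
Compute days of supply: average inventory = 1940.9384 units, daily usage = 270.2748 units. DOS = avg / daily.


DOS = 1940.9384 / 270.2748 = 7.1814

7.1814 days


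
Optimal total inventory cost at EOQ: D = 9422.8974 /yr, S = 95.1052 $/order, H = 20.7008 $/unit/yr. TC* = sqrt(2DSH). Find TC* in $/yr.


2*D*S*H = 37102728.6973
TC* = sqrt(37102728.6973) = 6091.2009

6091.2009 $/yr


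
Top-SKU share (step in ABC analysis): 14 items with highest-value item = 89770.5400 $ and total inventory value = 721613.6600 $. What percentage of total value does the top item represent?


Top item = 89770.5400
Total = 721613.6600
Percentage = 89770.5400 / 721613.6600 * 100 = 12.4402

12.4402%


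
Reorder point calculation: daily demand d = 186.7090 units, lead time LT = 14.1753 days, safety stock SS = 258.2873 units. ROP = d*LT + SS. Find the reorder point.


d*LT = 186.7090 * 14.1753 = 2646.6561
ROP = 2646.6561 + 258.2873 = 2904.9434

2904.9434 units


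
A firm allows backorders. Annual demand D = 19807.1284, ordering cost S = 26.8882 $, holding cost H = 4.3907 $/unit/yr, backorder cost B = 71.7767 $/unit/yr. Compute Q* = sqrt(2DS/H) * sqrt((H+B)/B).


sqrt(2DS/H) = 492.5380
sqrt((H+B)/B) = 1.0301
Q* = 492.5380 * 1.0301 = 507.3791

507.3791 units


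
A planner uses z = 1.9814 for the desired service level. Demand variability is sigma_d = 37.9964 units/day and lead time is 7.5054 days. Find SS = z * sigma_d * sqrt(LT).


sqrt(LT) = sqrt(7.5054) = 2.7396
SS = 1.9814 * 37.9964 * 2.7396 = 206.2536

206.2536 units


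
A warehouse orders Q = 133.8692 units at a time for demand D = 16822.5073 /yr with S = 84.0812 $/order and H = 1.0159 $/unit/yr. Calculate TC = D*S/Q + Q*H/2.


Ordering cost = D*S/Q = 10565.9599
Holding cost = Q*H/2 = 67.9989
TC = 10565.9599 + 67.9989 = 10633.9588

10633.9588 $/yr


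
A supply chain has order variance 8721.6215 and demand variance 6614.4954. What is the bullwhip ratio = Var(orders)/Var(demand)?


BW = 8721.6215 / 6614.4954 = 1.3186

1.3186


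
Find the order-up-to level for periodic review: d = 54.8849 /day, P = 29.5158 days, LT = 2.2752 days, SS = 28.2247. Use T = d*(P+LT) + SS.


P + LT = 31.7910
d*(P+LT) = 54.8849 * 31.7910 = 1744.8459
T = 1744.8459 + 28.2247 = 1773.0706

1773.0706 units


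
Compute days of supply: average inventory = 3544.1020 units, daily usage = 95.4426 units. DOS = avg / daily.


DOS = 3544.1020 / 95.4426 = 37.1333

37.1333 days


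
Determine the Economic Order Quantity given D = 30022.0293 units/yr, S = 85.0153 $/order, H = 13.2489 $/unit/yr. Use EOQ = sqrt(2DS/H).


2*D*S = 2 * 30022.0293 * 85.0153 = 5104663.6551
2*D*S/H = 385289.6207
EOQ = sqrt(385289.6207) = 620.7170

620.7170 units


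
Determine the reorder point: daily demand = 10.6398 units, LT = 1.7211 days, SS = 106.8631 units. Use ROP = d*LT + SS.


d*LT = 10.6398 * 1.7211 = 18.3122
ROP = 18.3122 + 106.8631 = 125.1753

125.1753 units


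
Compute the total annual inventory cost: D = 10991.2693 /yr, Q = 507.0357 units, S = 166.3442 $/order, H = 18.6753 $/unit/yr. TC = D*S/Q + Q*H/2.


Ordering cost = D*S/Q = 3605.9274
Holding cost = Q*H/2 = 4734.5219
TC = 3605.9274 + 4734.5219 = 8340.4493

8340.4493 $/yr


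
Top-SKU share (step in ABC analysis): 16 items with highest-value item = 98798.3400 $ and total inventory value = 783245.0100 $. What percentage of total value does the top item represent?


Top item = 98798.3400
Total = 783245.0100
Percentage = 98798.3400 / 783245.0100 * 100 = 12.6140

12.6140%


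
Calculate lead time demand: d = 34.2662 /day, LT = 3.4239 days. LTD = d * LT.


LTD = 34.2662 * 3.4239 = 117.3240

117.3240 units


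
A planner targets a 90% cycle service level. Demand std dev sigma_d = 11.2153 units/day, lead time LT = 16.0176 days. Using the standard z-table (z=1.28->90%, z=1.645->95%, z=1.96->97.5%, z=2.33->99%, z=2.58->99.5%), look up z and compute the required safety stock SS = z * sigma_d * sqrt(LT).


From the table, SL = 90% corresponds to z = 1.28
sqrt(LT) = sqrt(16.0176) = 4.0022
SS = 1.28 * 11.2153 * 4.0022 = 57.4539

57.4539 units


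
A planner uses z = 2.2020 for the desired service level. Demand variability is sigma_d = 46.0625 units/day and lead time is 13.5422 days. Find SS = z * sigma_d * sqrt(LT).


sqrt(LT) = sqrt(13.5422) = 3.6800
SS = 2.2020 * 46.0625 * 3.6800 = 373.2583

373.2583 units


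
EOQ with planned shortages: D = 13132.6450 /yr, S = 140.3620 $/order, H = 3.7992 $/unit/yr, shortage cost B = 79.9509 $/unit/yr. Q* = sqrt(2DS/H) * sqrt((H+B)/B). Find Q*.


sqrt(2DS/H) = 985.0761
sqrt((H+B)/B) = 1.0235
Q* = 985.0761 * 1.0235 = 1008.2095

1008.2095 units


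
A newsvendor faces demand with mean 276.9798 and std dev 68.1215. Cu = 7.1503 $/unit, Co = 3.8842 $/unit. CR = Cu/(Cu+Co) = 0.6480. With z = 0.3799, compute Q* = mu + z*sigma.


CR = Cu/(Cu+Co) = 7.1503/(7.1503+3.8842) = 0.6480
z = 0.3799
Q* = 276.9798 + 0.3799 * 68.1215 = 302.8592

302.8592 units


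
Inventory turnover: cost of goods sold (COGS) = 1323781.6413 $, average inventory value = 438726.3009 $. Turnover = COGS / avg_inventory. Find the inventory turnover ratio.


Turnover = 1323781.6413 / 438726.3009 = 3.0173

3.0173


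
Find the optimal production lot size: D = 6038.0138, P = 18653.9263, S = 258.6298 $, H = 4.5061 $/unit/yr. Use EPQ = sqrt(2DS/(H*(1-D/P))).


1 - D/P = 1 - 0.3237 = 0.6763
H*(1-D/P) = 3.0475
2DS = 3123220.6030
EPQ = sqrt(1024833.7609) = 1012.3407

1012.3407 units


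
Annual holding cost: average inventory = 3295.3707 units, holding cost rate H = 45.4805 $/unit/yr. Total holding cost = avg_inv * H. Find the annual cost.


Cost = 3295.3707 * 45.4805 = 149875.1071

149875.1071 $/yr


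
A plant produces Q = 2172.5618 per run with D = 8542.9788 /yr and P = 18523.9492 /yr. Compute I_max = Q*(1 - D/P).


D/P = 0.4612
1 - D/P = 0.5388
I_max = 2172.5618 * 0.5388 = 1170.6076

1170.6076 units
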